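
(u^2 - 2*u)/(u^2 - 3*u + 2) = u/(u - 1)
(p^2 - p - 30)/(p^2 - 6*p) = (p + 5)/p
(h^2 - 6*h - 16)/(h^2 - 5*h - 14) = (h - 8)/(h - 7)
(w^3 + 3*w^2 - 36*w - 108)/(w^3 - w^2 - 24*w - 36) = (w + 6)/(w + 2)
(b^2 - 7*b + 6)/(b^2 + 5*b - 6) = (b - 6)/(b + 6)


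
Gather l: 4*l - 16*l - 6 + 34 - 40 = -12*l - 12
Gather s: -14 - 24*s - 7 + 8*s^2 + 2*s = 8*s^2 - 22*s - 21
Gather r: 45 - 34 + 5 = 16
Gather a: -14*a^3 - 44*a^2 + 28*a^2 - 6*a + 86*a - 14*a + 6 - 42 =-14*a^3 - 16*a^2 + 66*a - 36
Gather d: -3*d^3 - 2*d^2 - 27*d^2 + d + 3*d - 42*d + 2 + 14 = -3*d^3 - 29*d^2 - 38*d + 16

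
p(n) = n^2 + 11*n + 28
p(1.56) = 47.59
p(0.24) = 30.70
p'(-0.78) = 9.44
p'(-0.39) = 10.22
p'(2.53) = 16.06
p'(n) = 2*n + 11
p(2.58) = 63.04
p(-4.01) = -0.03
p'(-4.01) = 2.98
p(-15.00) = 88.00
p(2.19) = 56.89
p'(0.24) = 11.48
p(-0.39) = 23.86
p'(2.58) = 16.16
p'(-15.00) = -19.00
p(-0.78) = 20.03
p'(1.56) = 14.12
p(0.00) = 28.00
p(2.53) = 62.23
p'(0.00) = 11.00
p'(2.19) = 15.38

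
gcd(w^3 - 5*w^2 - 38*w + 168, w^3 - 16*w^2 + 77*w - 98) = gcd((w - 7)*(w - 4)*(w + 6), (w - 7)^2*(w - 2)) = w - 7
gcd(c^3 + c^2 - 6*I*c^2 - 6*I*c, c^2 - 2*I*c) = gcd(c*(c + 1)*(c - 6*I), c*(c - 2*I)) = c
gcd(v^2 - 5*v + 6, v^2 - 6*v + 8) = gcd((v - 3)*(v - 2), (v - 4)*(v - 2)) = v - 2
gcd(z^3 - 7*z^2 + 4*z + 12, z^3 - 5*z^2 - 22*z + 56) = z - 2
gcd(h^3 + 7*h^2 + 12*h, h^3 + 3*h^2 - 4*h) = h^2 + 4*h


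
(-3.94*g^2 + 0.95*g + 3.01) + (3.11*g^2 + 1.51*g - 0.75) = -0.83*g^2 + 2.46*g + 2.26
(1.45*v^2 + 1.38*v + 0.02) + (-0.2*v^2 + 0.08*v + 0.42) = 1.25*v^2 + 1.46*v + 0.44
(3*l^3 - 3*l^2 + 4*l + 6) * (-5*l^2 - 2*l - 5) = -15*l^5 + 9*l^4 - 29*l^3 - 23*l^2 - 32*l - 30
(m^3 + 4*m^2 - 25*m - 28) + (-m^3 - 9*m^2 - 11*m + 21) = -5*m^2 - 36*m - 7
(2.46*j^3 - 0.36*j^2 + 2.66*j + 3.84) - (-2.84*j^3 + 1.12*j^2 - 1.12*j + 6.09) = 5.3*j^3 - 1.48*j^2 + 3.78*j - 2.25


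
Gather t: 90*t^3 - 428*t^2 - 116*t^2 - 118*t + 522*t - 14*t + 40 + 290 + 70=90*t^3 - 544*t^2 + 390*t + 400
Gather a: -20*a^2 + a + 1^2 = -20*a^2 + a + 1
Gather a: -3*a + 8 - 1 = 7 - 3*a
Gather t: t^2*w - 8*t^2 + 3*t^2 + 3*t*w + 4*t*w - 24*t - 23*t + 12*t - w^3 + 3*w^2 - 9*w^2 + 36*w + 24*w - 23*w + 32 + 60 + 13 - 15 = t^2*(w - 5) + t*(7*w - 35) - w^3 - 6*w^2 + 37*w + 90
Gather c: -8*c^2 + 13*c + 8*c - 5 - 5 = -8*c^2 + 21*c - 10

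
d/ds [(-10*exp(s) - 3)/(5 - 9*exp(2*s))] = 2*(-9*(10*exp(s) + 3)*exp(s) + 45*exp(2*s) - 25)*exp(s)/(9*exp(2*s) - 5)^2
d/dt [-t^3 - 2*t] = -3*t^2 - 2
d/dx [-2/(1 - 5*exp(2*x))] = -20*exp(2*x)/(5*exp(2*x) - 1)^2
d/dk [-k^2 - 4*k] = -2*k - 4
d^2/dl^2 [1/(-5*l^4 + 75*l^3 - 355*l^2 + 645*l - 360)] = 2*((6*l^2 - 45*l + 71)*(l^4 - 15*l^3 + 71*l^2 - 129*l + 72) - (4*l^3 - 45*l^2 + 142*l - 129)^2)/(5*(l^4 - 15*l^3 + 71*l^2 - 129*l + 72)^3)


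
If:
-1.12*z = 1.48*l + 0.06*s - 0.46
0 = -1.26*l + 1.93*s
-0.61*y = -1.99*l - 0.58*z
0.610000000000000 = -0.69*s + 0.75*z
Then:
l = -0.21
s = -0.13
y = -0.02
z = 0.69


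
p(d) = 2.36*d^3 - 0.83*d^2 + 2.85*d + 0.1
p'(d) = 7.08*d^2 - 1.66*d + 2.85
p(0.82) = 3.18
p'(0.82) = 6.25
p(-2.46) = -47.07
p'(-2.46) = 49.78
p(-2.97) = -77.51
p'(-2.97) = 70.23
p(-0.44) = -1.52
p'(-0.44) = 4.95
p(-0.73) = -3.34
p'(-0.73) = 7.83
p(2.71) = 48.70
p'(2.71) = 50.35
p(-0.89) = -4.76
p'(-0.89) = 9.94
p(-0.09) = -0.16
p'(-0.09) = 3.06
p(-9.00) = -1813.22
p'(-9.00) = 591.27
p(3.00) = 64.90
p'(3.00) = 61.59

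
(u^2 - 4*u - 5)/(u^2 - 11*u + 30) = (u + 1)/(u - 6)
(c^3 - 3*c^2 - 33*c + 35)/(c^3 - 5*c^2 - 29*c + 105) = (c - 1)/(c - 3)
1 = 1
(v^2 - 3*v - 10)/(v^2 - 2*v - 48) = (-v^2 + 3*v + 10)/(-v^2 + 2*v + 48)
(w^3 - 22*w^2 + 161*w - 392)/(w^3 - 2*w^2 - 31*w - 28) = (w^2 - 15*w + 56)/(w^2 + 5*w + 4)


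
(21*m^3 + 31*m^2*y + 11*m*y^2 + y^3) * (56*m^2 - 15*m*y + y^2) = 1176*m^5 + 1421*m^4*y + 172*m^3*y^2 - 78*m^2*y^3 - 4*m*y^4 + y^5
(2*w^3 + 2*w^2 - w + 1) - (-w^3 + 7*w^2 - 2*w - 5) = 3*w^3 - 5*w^2 + w + 6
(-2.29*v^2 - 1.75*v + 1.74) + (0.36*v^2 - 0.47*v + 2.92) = -1.93*v^2 - 2.22*v + 4.66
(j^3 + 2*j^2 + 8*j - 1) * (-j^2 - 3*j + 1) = -j^5 - 5*j^4 - 13*j^3 - 21*j^2 + 11*j - 1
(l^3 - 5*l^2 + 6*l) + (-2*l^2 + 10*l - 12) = l^3 - 7*l^2 + 16*l - 12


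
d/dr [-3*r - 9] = -3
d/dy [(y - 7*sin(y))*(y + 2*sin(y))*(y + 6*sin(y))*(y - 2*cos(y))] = (y - 7*sin(y))*(y + 2*sin(y))*(y + 6*sin(y))*(2*sin(y) + 1) + (y - 7*sin(y))*(y + 2*sin(y))*(y - 2*cos(y))*(6*cos(y) + 1) + (y - 7*sin(y))*(y + 6*sin(y))*(y - 2*cos(y))*(2*cos(y) + 1) - (y + 2*sin(y))*(y + 6*sin(y))*(y - 2*cos(y))*(7*cos(y) - 1)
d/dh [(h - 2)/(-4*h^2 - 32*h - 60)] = (-h^2 - 8*h + 2*(h - 2)*(h + 4) - 15)/(4*(h^2 + 8*h + 15)^2)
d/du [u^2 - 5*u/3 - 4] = 2*u - 5/3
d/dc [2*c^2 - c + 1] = 4*c - 1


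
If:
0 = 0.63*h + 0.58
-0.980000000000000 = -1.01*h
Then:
No Solution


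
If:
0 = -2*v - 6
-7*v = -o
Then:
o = -21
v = -3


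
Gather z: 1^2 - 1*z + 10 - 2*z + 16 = 27 - 3*z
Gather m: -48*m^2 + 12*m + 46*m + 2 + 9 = -48*m^2 + 58*m + 11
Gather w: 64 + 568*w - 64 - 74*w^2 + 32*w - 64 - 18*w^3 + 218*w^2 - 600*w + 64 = -18*w^3 + 144*w^2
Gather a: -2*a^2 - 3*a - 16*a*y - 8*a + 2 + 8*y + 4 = -2*a^2 + a*(-16*y - 11) + 8*y + 6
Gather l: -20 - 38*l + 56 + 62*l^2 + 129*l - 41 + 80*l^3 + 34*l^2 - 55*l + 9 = 80*l^3 + 96*l^2 + 36*l + 4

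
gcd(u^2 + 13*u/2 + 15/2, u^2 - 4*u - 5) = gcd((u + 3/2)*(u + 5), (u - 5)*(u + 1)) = 1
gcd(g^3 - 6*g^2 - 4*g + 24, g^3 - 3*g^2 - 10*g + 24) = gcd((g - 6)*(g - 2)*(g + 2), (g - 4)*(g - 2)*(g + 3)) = g - 2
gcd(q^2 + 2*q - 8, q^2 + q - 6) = q - 2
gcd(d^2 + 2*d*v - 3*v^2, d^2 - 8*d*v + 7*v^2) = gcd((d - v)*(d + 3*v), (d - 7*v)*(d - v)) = -d + v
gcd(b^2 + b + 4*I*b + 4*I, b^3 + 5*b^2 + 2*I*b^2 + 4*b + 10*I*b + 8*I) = b + 1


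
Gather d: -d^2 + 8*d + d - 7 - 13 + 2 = -d^2 + 9*d - 18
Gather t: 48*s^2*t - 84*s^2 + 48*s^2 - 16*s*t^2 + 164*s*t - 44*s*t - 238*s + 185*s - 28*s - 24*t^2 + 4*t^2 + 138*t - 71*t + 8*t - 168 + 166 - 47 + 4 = -36*s^2 - 81*s + t^2*(-16*s - 20) + t*(48*s^2 + 120*s + 75) - 45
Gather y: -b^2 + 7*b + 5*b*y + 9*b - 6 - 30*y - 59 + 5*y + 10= -b^2 + 16*b + y*(5*b - 25) - 55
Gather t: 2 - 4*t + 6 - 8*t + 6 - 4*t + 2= 16 - 16*t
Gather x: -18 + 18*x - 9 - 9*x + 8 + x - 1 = 10*x - 20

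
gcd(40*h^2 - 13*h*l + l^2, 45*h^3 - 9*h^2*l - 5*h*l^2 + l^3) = 5*h - l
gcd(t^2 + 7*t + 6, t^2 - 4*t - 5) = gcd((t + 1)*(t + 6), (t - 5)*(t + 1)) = t + 1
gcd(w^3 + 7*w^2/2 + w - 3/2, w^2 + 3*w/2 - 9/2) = w + 3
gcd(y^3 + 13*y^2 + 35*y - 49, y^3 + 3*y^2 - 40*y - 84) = y + 7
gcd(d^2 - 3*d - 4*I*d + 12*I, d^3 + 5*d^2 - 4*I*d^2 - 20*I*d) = d - 4*I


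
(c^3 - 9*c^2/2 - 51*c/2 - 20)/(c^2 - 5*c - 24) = (2*c^2 + 7*c + 5)/(2*(c + 3))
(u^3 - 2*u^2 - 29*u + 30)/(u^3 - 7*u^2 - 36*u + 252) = (u^2 + 4*u - 5)/(u^2 - u - 42)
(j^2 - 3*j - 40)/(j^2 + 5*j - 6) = (j^2 - 3*j - 40)/(j^2 + 5*j - 6)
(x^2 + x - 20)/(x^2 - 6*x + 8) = (x + 5)/(x - 2)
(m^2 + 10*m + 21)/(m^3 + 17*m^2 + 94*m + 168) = (m + 3)/(m^2 + 10*m + 24)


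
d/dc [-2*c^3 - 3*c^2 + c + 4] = -6*c^2 - 6*c + 1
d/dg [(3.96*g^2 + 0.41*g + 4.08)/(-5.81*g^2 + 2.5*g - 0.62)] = (12.2821*g^2 + 42.4992*g - 10.4542)/(33.7561*g^4 - 29.05*g^3 + 13.4544*g^2 - 3.1*g + 0.3844)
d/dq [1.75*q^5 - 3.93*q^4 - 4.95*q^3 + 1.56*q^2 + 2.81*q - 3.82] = 8.75*q^4 - 15.72*q^3 - 14.85*q^2 + 3.12*q + 2.81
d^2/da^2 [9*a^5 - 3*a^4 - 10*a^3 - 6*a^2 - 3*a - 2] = 180*a^3 - 36*a^2 - 60*a - 12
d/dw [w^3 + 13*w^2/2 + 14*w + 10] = 3*w^2 + 13*w + 14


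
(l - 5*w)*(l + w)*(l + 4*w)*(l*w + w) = l^4*w + l^3*w - 21*l^2*w^3 - 20*l*w^4 - 21*l*w^3 - 20*w^4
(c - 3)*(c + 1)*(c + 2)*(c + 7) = c^4 + 7*c^3 - 7*c^2 - 55*c - 42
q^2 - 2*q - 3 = (q - 3)*(q + 1)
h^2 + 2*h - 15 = (h - 3)*(h + 5)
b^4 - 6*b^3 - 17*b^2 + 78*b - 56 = (b - 7)*(b - 2)*(b - 1)*(b + 4)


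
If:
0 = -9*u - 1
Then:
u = -1/9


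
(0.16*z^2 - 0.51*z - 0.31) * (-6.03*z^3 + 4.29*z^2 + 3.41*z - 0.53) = -0.9648*z^5 + 3.7617*z^4 + 0.227*z^3 - 3.1538*z^2 - 0.7868*z + 0.1643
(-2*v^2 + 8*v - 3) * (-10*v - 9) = 20*v^3 - 62*v^2 - 42*v + 27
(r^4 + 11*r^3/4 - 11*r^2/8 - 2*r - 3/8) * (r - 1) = r^5 + 7*r^4/4 - 33*r^3/8 - 5*r^2/8 + 13*r/8 + 3/8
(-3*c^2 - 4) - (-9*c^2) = 6*c^2 - 4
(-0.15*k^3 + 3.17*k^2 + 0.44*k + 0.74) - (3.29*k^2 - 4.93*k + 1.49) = -0.15*k^3 - 0.12*k^2 + 5.37*k - 0.75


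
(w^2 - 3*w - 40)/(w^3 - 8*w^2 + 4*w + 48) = (w^2 - 3*w - 40)/(w^3 - 8*w^2 + 4*w + 48)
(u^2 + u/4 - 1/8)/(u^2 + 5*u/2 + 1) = (u - 1/4)/(u + 2)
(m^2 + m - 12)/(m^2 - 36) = (m^2 + m - 12)/(m^2 - 36)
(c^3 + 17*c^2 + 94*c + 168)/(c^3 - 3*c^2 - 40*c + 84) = (c^2 + 11*c + 28)/(c^2 - 9*c + 14)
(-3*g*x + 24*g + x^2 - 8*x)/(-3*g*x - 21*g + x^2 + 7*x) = (x - 8)/(x + 7)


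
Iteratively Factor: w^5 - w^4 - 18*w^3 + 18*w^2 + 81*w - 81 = (w - 3)*(w^4 + 2*w^3 - 12*w^2 - 18*w + 27) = (w - 3)*(w - 1)*(w^3 + 3*w^2 - 9*w - 27) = (w - 3)*(w - 1)*(w + 3)*(w^2 - 9) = (w - 3)^2*(w - 1)*(w + 3)*(w + 3)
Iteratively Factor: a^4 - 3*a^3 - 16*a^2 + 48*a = (a - 4)*(a^3 + a^2 - 12*a) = (a - 4)*(a - 3)*(a^2 + 4*a) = a*(a - 4)*(a - 3)*(a + 4)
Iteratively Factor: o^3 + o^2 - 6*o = (o)*(o^2 + o - 6) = o*(o + 3)*(o - 2)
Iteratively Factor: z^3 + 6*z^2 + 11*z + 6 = (z + 1)*(z^2 + 5*z + 6) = (z + 1)*(z + 2)*(z + 3)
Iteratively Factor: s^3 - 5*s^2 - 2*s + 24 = (s - 4)*(s^2 - s - 6) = (s - 4)*(s + 2)*(s - 3)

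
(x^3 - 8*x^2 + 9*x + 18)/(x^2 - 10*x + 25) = (x^3 - 8*x^2 + 9*x + 18)/(x^2 - 10*x + 25)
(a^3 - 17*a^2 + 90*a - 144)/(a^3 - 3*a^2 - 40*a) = (a^2 - 9*a + 18)/(a*(a + 5))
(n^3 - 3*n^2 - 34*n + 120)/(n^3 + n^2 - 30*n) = (n - 4)/n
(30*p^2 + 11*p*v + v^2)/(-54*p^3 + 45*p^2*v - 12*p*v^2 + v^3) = (-30*p^2 - 11*p*v - v^2)/(54*p^3 - 45*p^2*v + 12*p*v^2 - v^3)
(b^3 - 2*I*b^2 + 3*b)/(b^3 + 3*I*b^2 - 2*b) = (b - 3*I)/(b + 2*I)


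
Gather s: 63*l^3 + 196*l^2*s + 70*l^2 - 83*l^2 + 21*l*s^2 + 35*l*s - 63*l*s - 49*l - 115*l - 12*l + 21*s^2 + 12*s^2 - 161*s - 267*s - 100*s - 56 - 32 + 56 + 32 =63*l^3 - 13*l^2 - 176*l + s^2*(21*l + 33) + s*(196*l^2 - 28*l - 528)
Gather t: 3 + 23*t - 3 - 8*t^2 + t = -8*t^2 + 24*t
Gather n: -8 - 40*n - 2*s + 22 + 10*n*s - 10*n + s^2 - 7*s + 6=n*(10*s - 50) + s^2 - 9*s + 20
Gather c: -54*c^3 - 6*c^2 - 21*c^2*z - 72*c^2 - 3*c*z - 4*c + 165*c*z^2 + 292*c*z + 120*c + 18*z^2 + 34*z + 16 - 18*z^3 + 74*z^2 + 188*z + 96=-54*c^3 + c^2*(-21*z - 78) + c*(165*z^2 + 289*z + 116) - 18*z^3 + 92*z^2 + 222*z + 112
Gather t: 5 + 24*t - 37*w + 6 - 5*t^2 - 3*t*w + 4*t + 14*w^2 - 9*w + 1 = -5*t^2 + t*(28 - 3*w) + 14*w^2 - 46*w + 12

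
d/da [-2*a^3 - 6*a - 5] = -6*a^2 - 6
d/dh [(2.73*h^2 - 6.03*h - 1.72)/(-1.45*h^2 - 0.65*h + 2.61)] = (-10.518*h^2 + 9.2626*h - 16.8563)/(2.1025*h^4 + 1.885*h^3 - 7.1465*h^2 - 3.393*h + 6.8121)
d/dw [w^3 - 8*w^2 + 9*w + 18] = 3*w^2 - 16*w + 9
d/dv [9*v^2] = 18*v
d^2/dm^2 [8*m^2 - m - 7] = 16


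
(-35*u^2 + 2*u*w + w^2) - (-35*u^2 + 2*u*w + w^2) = 0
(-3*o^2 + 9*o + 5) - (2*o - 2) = -3*o^2 + 7*o + 7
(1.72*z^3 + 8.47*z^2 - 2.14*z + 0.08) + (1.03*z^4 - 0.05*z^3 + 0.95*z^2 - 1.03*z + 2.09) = 1.03*z^4 + 1.67*z^3 + 9.42*z^2 - 3.17*z + 2.17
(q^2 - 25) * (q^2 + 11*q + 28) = q^4 + 11*q^3 + 3*q^2 - 275*q - 700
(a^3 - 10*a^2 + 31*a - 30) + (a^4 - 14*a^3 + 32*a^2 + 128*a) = a^4 - 13*a^3 + 22*a^2 + 159*a - 30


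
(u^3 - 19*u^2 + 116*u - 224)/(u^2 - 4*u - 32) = (u^2 - 11*u + 28)/(u + 4)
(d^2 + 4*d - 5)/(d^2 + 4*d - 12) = (d^2 + 4*d - 5)/(d^2 + 4*d - 12)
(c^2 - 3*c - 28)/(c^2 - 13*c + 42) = (c + 4)/(c - 6)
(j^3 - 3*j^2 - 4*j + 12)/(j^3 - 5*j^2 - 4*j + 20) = (j - 3)/(j - 5)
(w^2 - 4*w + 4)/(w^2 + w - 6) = (w - 2)/(w + 3)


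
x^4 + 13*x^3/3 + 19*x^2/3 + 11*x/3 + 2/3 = (x + 1/3)*(x + 1)^2*(x + 2)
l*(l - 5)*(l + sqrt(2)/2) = l^3 - 5*l^2 + sqrt(2)*l^2/2 - 5*sqrt(2)*l/2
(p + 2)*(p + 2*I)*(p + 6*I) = p^3 + 2*p^2 + 8*I*p^2 - 12*p + 16*I*p - 24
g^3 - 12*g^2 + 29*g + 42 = (g - 7)*(g - 6)*(g + 1)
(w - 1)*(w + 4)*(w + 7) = w^3 + 10*w^2 + 17*w - 28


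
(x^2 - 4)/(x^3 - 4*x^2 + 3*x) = (x^2 - 4)/(x*(x^2 - 4*x + 3))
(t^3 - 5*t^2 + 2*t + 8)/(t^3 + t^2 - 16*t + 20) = (t^2 - 3*t - 4)/(t^2 + 3*t - 10)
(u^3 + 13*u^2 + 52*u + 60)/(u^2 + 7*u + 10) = u + 6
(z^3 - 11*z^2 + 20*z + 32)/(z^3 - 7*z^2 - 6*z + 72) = (z^2 - 7*z - 8)/(z^2 - 3*z - 18)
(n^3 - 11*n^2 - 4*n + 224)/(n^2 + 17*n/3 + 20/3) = 3*(n^2 - 15*n + 56)/(3*n + 5)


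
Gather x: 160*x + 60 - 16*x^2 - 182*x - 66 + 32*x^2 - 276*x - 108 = 16*x^2 - 298*x - 114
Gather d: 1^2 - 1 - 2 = -2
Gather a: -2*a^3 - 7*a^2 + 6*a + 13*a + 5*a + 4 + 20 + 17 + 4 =-2*a^3 - 7*a^2 + 24*a + 45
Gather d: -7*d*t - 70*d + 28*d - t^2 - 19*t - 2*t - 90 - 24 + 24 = d*(-7*t - 42) - t^2 - 21*t - 90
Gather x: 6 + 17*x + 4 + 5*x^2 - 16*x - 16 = 5*x^2 + x - 6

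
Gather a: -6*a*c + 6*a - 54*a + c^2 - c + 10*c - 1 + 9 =a*(-6*c - 48) + c^2 + 9*c + 8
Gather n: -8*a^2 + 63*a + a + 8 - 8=-8*a^2 + 64*a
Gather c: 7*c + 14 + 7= 7*c + 21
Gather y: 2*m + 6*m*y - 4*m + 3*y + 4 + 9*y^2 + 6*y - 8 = -2*m + 9*y^2 + y*(6*m + 9) - 4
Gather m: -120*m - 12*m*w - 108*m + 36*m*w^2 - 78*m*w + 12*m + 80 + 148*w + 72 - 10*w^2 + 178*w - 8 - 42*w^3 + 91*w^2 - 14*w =m*(36*w^2 - 90*w - 216) - 42*w^3 + 81*w^2 + 312*w + 144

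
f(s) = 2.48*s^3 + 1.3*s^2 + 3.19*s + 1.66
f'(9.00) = 629.23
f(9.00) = 1943.59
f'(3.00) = 77.95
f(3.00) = 89.89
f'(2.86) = 71.48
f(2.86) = 79.43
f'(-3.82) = 101.83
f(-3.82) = -129.80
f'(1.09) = 14.86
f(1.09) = 9.89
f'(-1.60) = 18.08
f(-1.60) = -10.27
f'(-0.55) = 4.01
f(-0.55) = -0.11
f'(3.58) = 107.85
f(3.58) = 143.53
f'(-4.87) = 166.98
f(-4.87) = -269.49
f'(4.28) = 150.61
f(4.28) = 233.57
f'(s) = 7.44*s^2 + 2.6*s + 3.19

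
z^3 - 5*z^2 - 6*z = z*(z - 6)*(z + 1)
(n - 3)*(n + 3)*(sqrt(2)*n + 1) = sqrt(2)*n^3 + n^2 - 9*sqrt(2)*n - 9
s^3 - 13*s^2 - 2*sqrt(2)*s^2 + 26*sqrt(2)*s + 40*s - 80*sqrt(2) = (s - 8)*(s - 5)*(s - 2*sqrt(2))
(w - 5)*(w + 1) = w^2 - 4*w - 5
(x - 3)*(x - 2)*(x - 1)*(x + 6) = x^4 - 25*x^2 + 60*x - 36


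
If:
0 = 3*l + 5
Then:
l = -5/3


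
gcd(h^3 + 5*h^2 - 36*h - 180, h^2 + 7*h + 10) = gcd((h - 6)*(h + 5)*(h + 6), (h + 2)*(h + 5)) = h + 5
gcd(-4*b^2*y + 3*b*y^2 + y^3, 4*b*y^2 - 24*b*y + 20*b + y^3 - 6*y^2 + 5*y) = 4*b + y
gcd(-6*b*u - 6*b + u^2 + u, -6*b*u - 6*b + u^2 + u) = -6*b*u - 6*b + u^2 + u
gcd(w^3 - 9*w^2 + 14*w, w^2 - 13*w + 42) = w - 7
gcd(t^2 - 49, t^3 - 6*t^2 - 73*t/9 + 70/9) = t - 7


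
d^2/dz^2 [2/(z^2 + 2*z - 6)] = 4*(-z^2 - 2*z + 4*(z + 1)^2 + 6)/(z^2 + 2*z - 6)^3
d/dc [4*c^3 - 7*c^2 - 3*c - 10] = 12*c^2 - 14*c - 3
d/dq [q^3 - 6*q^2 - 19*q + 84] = 3*q^2 - 12*q - 19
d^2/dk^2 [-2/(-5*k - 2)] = 100/(5*k + 2)^3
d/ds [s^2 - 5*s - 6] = 2*s - 5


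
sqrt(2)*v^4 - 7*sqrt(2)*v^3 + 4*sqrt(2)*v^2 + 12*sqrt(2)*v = v*(v - 6)*(v - 2)*(sqrt(2)*v + sqrt(2))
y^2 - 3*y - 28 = (y - 7)*(y + 4)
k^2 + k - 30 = (k - 5)*(k + 6)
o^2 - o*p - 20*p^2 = (o - 5*p)*(o + 4*p)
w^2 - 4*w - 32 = (w - 8)*(w + 4)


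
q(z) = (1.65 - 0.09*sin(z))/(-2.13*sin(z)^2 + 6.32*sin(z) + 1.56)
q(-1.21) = -0.28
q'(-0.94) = -0.40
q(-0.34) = -2.14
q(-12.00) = 0.37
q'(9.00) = 0.49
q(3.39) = -13.64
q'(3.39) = 793.84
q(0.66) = 0.34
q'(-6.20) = -2.32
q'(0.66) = -0.23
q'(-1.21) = -0.16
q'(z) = (1.65 - 0.09*sin(z))*(4.26*sin(z)*cos(z) - 6.32*cos(z))/(-2.13*sin(z)^2 + 6.32*sin(z) + 1.56)^2 - 0.09*cos(z)/(-2.13*sin(z)^2 + 6.32*sin(z) + 1.56) = (-0.1917*sin(z)^2 + 7.029*sin(z) - 10.5684)*cos(z)/(4.5369*sin(z)^4 - 26.9232*sin(z)^3 + 33.2968*sin(z)^2 + 19.7184*sin(z) + 2.4336)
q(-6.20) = 0.79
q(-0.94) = -0.35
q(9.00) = 0.42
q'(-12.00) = -0.31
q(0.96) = 0.30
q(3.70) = -0.71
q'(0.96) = -0.10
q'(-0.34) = -19.81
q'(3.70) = 2.14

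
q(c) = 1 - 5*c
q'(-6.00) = -5.00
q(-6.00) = 31.00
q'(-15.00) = -5.00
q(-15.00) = 76.00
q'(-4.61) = -5.00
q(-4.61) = 24.05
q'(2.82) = -5.00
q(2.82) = -13.10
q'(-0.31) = -5.00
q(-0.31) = 2.55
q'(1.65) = -5.00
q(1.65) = -7.25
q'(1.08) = -5.00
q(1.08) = -4.40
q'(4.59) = -5.00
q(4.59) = -21.95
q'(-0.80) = -5.00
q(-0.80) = 5.00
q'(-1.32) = -5.00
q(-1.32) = 7.60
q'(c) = -5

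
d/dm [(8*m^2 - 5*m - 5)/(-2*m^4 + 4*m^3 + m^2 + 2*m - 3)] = (32*m^5 - 62*m^4 + 81*m^2 - 38*m + 25)/(4*m^8 - 16*m^7 + 12*m^6 + 29*m^4 - 20*m^3 - 2*m^2 - 12*m + 9)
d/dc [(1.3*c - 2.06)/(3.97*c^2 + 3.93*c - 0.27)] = (-5.161*c^2 + 16.3564*c + 7.7448)/(15.7609*c^4 + 31.2042*c^3 + 13.3011*c^2 - 2.1222*c + 0.0729)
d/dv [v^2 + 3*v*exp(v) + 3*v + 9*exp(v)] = 3*v*exp(v) + 2*v + 12*exp(v) + 3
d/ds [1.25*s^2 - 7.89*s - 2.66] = 2.5*s - 7.89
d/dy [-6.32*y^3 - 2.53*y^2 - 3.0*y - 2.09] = -18.96*y^2 - 5.06*y - 3.0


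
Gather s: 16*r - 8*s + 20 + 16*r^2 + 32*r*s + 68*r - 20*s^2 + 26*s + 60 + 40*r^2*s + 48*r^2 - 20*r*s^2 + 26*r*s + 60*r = 64*r^2 + 144*r + s^2*(-20*r - 20) + s*(40*r^2 + 58*r + 18) + 80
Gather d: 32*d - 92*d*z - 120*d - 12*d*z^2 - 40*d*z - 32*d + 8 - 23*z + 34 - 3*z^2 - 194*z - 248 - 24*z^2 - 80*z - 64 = d*(-12*z^2 - 132*z - 120) - 27*z^2 - 297*z - 270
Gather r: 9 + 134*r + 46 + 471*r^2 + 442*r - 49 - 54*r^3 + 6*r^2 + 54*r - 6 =-54*r^3 + 477*r^2 + 630*r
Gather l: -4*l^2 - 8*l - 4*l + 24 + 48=-4*l^2 - 12*l + 72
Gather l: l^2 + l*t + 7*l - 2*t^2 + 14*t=l^2 + l*(t + 7) - 2*t^2 + 14*t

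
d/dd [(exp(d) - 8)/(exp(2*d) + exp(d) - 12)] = (-(exp(d) - 8)*(2*exp(d) + 1) + exp(2*d) + exp(d) - 12)*exp(d)/(exp(2*d) + exp(d) - 12)^2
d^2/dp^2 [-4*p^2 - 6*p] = -8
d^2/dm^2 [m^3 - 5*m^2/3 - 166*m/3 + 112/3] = 6*m - 10/3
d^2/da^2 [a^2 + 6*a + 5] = 2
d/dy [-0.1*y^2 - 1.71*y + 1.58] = -0.2*y - 1.71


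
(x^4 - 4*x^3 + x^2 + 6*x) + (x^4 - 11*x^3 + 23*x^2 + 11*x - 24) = 2*x^4 - 15*x^3 + 24*x^2 + 17*x - 24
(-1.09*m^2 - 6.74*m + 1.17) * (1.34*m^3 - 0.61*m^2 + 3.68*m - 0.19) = -1.4606*m^5 - 8.3667*m^4 + 1.668*m^3 - 25.3098*m^2 + 5.5862*m - 0.2223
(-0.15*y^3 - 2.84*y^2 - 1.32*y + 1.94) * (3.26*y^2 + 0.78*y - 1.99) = -0.489*y^5 - 9.3754*y^4 - 6.2199*y^3 + 10.9464*y^2 + 4.14*y - 3.8606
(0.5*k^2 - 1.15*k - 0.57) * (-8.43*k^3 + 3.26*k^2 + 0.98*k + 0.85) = -4.215*k^5 + 11.3245*k^4 + 1.5461*k^3 - 2.5602*k^2 - 1.5361*k - 0.4845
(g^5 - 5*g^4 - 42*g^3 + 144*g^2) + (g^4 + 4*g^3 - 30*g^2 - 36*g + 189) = g^5 - 4*g^4 - 38*g^3 + 114*g^2 - 36*g + 189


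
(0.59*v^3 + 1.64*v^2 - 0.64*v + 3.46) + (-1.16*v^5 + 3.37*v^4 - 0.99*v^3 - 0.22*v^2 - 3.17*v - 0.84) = -1.16*v^5 + 3.37*v^4 - 0.4*v^3 + 1.42*v^2 - 3.81*v + 2.62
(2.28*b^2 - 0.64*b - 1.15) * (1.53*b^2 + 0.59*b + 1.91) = 3.4884*b^4 + 0.366*b^3 + 2.2177*b^2 - 1.9009*b - 2.1965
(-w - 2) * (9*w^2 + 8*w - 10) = -9*w^3 - 26*w^2 - 6*w + 20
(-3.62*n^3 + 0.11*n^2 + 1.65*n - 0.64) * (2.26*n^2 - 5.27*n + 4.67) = -8.1812*n^5 + 19.326*n^4 - 13.7561*n^3 - 9.6282*n^2 + 11.0783*n - 2.9888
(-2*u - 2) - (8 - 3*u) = u - 10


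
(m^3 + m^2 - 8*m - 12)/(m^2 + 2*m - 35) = (m^3 + m^2 - 8*m - 12)/(m^2 + 2*m - 35)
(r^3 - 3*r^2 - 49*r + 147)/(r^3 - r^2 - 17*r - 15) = (-r^3 + 3*r^2 + 49*r - 147)/(-r^3 + r^2 + 17*r + 15)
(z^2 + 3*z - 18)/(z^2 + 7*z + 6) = (z - 3)/(z + 1)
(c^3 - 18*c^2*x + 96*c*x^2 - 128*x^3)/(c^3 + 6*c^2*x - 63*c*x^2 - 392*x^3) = (c^2 - 10*c*x + 16*x^2)/(c^2 + 14*c*x + 49*x^2)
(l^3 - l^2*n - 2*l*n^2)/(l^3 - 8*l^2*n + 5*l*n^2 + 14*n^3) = l/(l - 7*n)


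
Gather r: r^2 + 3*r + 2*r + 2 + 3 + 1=r^2 + 5*r + 6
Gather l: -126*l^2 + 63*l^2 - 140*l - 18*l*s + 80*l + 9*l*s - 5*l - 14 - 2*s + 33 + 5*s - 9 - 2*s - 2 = -63*l^2 + l*(-9*s - 65) + s + 8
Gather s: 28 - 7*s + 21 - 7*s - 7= 42 - 14*s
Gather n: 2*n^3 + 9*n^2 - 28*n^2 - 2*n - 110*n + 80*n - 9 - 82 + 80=2*n^3 - 19*n^2 - 32*n - 11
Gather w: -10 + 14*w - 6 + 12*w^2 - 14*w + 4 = 12*w^2 - 12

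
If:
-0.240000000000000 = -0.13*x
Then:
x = 1.85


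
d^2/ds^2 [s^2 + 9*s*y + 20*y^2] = 2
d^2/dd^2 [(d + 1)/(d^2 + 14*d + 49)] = 2*(d - 11)/(d^4 + 28*d^3 + 294*d^2 + 1372*d + 2401)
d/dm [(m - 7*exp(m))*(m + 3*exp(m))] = -4*m*exp(m) + 2*m - 42*exp(2*m) - 4*exp(m)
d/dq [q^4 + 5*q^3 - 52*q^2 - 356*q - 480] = 4*q^3 + 15*q^2 - 104*q - 356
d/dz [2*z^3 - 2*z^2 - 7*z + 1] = 6*z^2 - 4*z - 7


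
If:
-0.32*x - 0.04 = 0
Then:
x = -0.12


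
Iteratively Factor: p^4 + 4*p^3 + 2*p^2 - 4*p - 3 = (p + 3)*(p^3 + p^2 - p - 1) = (p + 1)*(p + 3)*(p^2 - 1) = (p - 1)*(p + 1)*(p + 3)*(p + 1)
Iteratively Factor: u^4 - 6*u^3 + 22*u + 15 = (u + 1)*(u^3 - 7*u^2 + 7*u + 15) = (u - 3)*(u + 1)*(u^2 - 4*u - 5) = (u - 3)*(u + 1)^2*(u - 5)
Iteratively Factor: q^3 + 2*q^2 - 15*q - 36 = (q + 3)*(q^2 - q - 12) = (q + 3)^2*(q - 4)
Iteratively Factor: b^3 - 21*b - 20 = (b - 5)*(b^2 + 5*b + 4) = (b - 5)*(b + 4)*(b + 1)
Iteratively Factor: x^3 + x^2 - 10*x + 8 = (x + 4)*(x^2 - 3*x + 2) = (x - 1)*(x + 4)*(x - 2)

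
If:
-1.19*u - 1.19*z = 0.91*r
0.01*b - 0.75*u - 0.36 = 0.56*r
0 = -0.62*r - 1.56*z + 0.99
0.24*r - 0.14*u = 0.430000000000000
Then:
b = 21.71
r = 1.17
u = -1.06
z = 0.17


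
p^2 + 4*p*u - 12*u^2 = (p - 2*u)*(p + 6*u)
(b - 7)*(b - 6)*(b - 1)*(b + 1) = b^4 - 13*b^3 + 41*b^2 + 13*b - 42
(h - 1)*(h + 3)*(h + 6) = h^3 + 8*h^2 + 9*h - 18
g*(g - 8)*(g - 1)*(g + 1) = g^4 - 8*g^3 - g^2 + 8*g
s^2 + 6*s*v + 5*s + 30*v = (s + 5)*(s + 6*v)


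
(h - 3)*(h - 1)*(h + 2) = h^3 - 2*h^2 - 5*h + 6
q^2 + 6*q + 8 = (q + 2)*(q + 4)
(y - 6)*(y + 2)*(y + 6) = y^3 + 2*y^2 - 36*y - 72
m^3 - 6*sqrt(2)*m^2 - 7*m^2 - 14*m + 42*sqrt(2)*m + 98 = (m - 7)*(m - 7*sqrt(2))*(m + sqrt(2))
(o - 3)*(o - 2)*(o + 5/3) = o^3 - 10*o^2/3 - 7*o/3 + 10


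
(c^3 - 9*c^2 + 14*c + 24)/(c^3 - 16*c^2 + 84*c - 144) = (c + 1)/(c - 6)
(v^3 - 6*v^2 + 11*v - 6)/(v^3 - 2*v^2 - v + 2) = (v - 3)/(v + 1)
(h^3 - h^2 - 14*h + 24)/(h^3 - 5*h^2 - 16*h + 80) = (h^2 - 5*h + 6)/(h^2 - 9*h + 20)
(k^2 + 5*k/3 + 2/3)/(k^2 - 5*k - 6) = (k + 2/3)/(k - 6)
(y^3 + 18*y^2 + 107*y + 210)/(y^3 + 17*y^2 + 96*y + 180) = (y + 7)/(y + 6)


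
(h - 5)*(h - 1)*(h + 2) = h^3 - 4*h^2 - 7*h + 10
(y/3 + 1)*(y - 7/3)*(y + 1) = y^3/3 + 5*y^2/9 - 19*y/9 - 7/3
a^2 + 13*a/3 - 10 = (a - 5/3)*(a + 6)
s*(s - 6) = s^2 - 6*s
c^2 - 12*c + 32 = (c - 8)*(c - 4)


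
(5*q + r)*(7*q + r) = 35*q^2 + 12*q*r + r^2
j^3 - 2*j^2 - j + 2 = (j - 2)*(j - 1)*(j + 1)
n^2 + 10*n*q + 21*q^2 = (n + 3*q)*(n + 7*q)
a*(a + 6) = a^2 + 6*a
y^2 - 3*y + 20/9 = (y - 5/3)*(y - 4/3)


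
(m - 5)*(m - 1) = m^2 - 6*m + 5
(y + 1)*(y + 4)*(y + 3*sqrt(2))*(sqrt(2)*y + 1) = sqrt(2)*y^4 + 7*y^3 + 5*sqrt(2)*y^3 + 7*sqrt(2)*y^2 + 35*y^2 + 15*sqrt(2)*y + 28*y + 12*sqrt(2)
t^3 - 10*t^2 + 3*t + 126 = (t - 7)*(t - 6)*(t + 3)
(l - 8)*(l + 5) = l^2 - 3*l - 40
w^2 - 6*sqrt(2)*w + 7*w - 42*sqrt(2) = (w + 7)*(w - 6*sqrt(2))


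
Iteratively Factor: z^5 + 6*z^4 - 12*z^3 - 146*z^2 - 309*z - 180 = (z + 3)*(z^4 + 3*z^3 - 21*z^2 - 83*z - 60) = (z + 3)*(z + 4)*(z^3 - z^2 - 17*z - 15) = (z - 5)*(z + 3)*(z + 4)*(z^2 + 4*z + 3) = (z - 5)*(z + 1)*(z + 3)*(z + 4)*(z + 3)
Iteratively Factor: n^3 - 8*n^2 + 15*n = (n)*(n^2 - 8*n + 15) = n*(n - 5)*(n - 3)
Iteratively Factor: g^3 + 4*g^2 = (g)*(g^2 + 4*g) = g*(g + 4)*(g)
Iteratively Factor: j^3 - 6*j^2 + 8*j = (j - 2)*(j^2 - 4*j) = j*(j - 2)*(j - 4)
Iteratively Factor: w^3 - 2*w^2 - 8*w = (w - 4)*(w^2 + 2*w) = w*(w - 4)*(w + 2)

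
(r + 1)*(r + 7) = r^2 + 8*r + 7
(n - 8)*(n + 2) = n^2 - 6*n - 16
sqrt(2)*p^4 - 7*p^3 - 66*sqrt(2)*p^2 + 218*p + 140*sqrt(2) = (p - 7*sqrt(2))*(p - 2*sqrt(2))*(p + 5*sqrt(2))*(sqrt(2)*p + 1)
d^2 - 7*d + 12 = (d - 4)*(d - 3)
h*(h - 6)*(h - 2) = h^3 - 8*h^2 + 12*h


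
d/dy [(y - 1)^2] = 2*y - 2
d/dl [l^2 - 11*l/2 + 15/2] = 2*l - 11/2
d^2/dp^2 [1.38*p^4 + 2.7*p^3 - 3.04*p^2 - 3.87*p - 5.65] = 16.56*p^2 + 16.2*p - 6.08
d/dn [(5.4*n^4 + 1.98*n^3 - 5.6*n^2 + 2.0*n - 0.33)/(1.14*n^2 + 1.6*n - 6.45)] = (12.312*n^5 + 28.1772*n^4 - 132.984*n^3 - 49.553*n^2 + 72.9924*n - 12.372)/(1.2996*n^4 + 3.648*n^3 - 12.146*n^2 - 20.64*n + 41.6025)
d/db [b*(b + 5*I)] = 2*b + 5*I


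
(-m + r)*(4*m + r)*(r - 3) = -4*m^2*r + 12*m^2 + 3*m*r^2 - 9*m*r + r^3 - 3*r^2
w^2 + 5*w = w*(w + 5)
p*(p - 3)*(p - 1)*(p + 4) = p^4 - 13*p^2 + 12*p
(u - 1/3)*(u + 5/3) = u^2 + 4*u/3 - 5/9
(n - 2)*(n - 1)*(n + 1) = n^3 - 2*n^2 - n + 2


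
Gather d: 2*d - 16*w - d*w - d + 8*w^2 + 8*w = d*(1 - w) + 8*w^2 - 8*w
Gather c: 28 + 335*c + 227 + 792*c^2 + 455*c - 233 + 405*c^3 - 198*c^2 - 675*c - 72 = 405*c^3 + 594*c^2 + 115*c - 50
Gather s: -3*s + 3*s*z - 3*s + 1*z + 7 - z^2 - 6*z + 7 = s*(3*z - 6) - z^2 - 5*z + 14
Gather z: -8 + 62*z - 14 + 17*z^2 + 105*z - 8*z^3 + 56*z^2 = -8*z^3 + 73*z^2 + 167*z - 22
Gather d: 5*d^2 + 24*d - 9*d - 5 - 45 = 5*d^2 + 15*d - 50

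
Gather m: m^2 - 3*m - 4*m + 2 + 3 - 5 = m^2 - 7*m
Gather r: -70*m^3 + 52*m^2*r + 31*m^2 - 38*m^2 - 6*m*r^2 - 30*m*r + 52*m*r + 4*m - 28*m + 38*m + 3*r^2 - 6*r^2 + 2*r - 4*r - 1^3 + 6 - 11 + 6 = -70*m^3 - 7*m^2 + 14*m + r^2*(-6*m - 3) + r*(52*m^2 + 22*m - 2)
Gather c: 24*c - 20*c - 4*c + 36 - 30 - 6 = 0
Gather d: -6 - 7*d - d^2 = -d^2 - 7*d - 6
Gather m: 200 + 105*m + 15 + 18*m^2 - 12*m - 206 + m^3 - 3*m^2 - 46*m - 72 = m^3 + 15*m^2 + 47*m - 63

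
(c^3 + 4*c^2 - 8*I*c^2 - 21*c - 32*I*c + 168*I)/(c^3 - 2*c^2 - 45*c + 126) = (c - 8*I)/(c - 6)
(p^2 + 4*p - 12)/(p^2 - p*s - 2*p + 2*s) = (p + 6)/(p - s)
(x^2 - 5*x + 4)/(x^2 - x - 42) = (-x^2 + 5*x - 4)/(-x^2 + x + 42)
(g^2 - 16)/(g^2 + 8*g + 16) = (g - 4)/(g + 4)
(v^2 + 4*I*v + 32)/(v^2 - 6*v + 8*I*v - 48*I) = (v - 4*I)/(v - 6)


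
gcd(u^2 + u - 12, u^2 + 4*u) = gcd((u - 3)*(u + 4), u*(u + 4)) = u + 4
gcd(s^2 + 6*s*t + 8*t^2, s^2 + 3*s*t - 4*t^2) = s + 4*t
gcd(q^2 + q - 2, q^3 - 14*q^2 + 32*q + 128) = q + 2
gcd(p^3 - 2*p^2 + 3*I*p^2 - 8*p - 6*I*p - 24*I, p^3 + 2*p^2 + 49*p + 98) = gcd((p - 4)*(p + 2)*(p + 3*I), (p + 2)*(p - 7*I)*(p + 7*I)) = p + 2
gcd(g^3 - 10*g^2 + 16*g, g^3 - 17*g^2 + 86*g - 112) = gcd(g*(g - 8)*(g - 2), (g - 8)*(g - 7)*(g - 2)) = g^2 - 10*g + 16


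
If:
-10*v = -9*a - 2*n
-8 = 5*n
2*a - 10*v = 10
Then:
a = -34/35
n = -8/5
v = -209/175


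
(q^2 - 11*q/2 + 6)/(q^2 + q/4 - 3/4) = 2*(2*q^2 - 11*q + 12)/(4*q^2 + q - 3)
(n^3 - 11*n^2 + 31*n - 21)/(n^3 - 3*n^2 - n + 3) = (n - 7)/(n + 1)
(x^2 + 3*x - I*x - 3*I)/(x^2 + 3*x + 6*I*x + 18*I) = (x - I)/(x + 6*I)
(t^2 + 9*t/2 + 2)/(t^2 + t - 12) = (t + 1/2)/(t - 3)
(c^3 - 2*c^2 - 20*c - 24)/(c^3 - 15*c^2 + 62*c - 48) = (c^2 + 4*c + 4)/(c^2 - 9*c + 8)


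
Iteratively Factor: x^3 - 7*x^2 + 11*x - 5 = (x - 1)*(x^2 - 6*x + 5) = (x - 1)^2*(x - 5)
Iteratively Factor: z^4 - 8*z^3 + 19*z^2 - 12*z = (z)*(z^3 - 8*z^2 + 19*z - 12) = z*(z - 1)*(z^2 - 7*z + 12) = z*(z - 3)*(z - 1)*(z - 4)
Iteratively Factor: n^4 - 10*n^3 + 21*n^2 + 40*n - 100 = (n + 2)*(n^3 - 12*n^2 + 45*n - 50) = (n - 5)*(n + 2)*(n^2 - 7*n + 10) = (n - 5)^2*(n + 2)*(n - 2)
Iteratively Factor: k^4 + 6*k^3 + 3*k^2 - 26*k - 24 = (k - 2)*(k^3 + 8*k^2 + 19*k + 12) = (k - 2)*(k + 4)*(k^2 + 4*k + 3) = (k - 2)*(k + 1)*(k + 4)*(k + 3)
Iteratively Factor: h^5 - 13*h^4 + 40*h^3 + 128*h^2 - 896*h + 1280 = (h - 5)*(h^4 - 8*h^3 + 128*h - 256) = (h - 5)*(h - 4)*(h^3 - 4*h^2 - 16*h + 64) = (h - 5)*(h - 4)*(h + 4)*(h^2 - 8*h + 16) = (h - 5)*(h - 4)^2*(h + 4)*(h - 4)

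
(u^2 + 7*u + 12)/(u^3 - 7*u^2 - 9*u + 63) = (u + 4)/(u^2 - 10*u + 21)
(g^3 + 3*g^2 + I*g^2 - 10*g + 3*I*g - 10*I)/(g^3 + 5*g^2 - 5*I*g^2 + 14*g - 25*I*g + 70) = (g^2 + g*(-2 + I) - 2*I)/(g^2 - 5*I*g + 14)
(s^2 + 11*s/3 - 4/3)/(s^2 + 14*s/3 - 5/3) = (s + 4)/(s + 5)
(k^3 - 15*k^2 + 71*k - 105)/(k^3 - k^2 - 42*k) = (k^2 - 8*k + 15)/(k*(k + 6))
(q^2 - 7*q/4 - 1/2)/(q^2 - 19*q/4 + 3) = (4*q^2 - 7*q - 2)/(4*q^2 - 19*q + 12)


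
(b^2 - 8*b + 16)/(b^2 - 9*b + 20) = (b - 4)/(b - 5)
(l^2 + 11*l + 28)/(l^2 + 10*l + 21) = (l + 4)/(l + 3)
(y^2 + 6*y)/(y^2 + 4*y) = (y + 6)/(y + 4)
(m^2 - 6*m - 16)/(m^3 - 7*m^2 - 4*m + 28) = (m - 8)/(m^2 - 9*m + 14)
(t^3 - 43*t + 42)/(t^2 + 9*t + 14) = (t^2 - 7*t + 6)/(t + 2)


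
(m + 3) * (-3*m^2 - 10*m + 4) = -3*m^3 - 19*m^2 - 26*m + 12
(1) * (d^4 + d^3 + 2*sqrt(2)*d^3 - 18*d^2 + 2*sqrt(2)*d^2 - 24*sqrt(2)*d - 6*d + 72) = d^4 + d^3 + 2*sqrt(2)*d^3 - 18*d^2 + 2*sqrt(2)*d^2 - 24*sqrt(2)*d - 6*d + 72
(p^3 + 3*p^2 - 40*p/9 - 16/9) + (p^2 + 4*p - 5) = p^3 + 4*p^2 - 4*p/9 - 61/9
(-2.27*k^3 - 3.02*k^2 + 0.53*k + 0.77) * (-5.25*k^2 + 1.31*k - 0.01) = 11.9175*k^5 + 12.8813*k^4 - 6.716*k^3 - 3.318*k^2 + 1.0034*k - 0.0077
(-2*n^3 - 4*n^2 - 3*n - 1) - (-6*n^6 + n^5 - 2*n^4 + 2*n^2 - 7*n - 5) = 6*n^6 - n^5 + 2*n^4 - 2*n^3 - 6*n^2 + 4*n + 4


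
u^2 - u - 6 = (u - 3)*(u + 2)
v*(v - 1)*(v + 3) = v^3 + 2*v^2 - 3*v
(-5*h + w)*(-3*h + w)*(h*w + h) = 15*h^3*w + 15*h^3 - 8*h^2*w^2 - 8*h^2*w + h*w^3 + h*w^2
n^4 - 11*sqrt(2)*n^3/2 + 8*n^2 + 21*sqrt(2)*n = n*(n - 7*sqrt(2)/2)*(n - 3*sqrt(2))*(n + sqrt(2))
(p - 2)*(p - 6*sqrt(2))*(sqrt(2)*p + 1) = sqrt(2)*p^3 - 11*p^2 - 2*sqrt(2)*p^2 - 6*sqrt(2)*p + 22*p + 12*sqrt(2)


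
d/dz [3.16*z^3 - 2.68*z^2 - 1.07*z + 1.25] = 9.48*z^2 - 5.36*z - 1.07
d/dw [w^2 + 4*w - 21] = 2*w + 4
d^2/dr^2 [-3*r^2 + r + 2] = -6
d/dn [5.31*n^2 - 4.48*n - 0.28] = 10.62*n - 4.48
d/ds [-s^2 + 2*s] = 2 - 2*s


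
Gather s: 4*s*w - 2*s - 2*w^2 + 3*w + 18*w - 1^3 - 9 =s*(4*w - 2) - 2*w^2 + 21*w - 10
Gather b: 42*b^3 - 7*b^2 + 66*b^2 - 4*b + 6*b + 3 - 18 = 42*b^3 + 59*b^2 + 2*b - 15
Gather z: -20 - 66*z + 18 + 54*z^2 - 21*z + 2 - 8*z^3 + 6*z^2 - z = -8*z^3 + 60*z^2 - 88*z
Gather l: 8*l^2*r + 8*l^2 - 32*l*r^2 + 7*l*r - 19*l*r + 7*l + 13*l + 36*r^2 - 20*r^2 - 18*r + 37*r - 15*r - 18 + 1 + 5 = l^2*(8*r + 8) + l*(-32*r^2 - 12*r + 20) + 16*r^2 + 4*r - 12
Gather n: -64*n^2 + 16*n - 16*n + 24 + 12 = 36 - 64*n^2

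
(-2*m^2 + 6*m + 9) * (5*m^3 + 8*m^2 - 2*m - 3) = -10*m^5 + 14*m^4 + 97*m^3 + 66*m^2 - 36*m - 27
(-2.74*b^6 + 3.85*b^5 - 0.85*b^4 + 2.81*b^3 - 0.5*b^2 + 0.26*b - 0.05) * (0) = 0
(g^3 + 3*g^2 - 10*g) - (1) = g^3 + 3*g^2 - 10*g - 1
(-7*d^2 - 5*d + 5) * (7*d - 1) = -49*d^3 - 28*d^2 + 40*d - 5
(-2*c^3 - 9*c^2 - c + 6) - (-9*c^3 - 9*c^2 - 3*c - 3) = 7*c^3 + 2*c + 9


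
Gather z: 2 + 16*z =16*z + 2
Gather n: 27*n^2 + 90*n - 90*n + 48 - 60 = 27*n^2 - 12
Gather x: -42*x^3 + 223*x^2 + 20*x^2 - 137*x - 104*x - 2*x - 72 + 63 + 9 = -42*x^3 + 243*x^2 - 243*x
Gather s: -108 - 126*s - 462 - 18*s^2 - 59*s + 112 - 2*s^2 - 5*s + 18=-20*s^2 - 190*s - 440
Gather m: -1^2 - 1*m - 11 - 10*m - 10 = -11*m - 22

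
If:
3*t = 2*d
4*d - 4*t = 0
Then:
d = 0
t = 0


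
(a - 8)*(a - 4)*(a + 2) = a^3 - 10*a^2 + 8*a + 64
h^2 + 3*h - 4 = (h - 1)*(h + 4)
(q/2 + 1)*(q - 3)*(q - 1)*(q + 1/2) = q^4/2 - 3*q^3/4 - 3*q^2 + 7*q/4 + 3/2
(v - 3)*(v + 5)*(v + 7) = v^3 + 9*v^2 - v - 105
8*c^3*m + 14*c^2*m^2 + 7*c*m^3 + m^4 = m*(c + m)*(2*c + m)*(4*c + m)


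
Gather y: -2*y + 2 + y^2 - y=y^2 - 3*y + 2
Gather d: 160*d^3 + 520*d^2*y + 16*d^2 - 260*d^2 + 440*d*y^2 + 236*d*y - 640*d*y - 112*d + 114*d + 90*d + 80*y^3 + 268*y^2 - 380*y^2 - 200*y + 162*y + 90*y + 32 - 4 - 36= 160*d^3 + d^2*(520*y - 244) + d*(440*y^2 - 404*y + 92) + 80*y^3 - 112*y^2 + 52*y - 8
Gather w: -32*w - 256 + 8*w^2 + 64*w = 8*w^2 + 32*w - 256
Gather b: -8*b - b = -9*b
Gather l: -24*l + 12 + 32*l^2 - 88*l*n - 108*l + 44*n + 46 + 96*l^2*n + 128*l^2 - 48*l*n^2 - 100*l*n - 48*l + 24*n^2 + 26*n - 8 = l^2*(96*n + 160) + l*(-48*n^2 - 188*n - 180) + 24*n^2 + 70*n + 50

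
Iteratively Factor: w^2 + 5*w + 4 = (w + 1)*(w + 4)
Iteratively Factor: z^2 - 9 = (z + 3)*(z - 3)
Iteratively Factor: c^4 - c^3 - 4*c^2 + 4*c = (c - 2)*(c^3 + c^2 - 2*c) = c*(c - 2)*(c^2 + c - 2) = c*(c - 2)*(c - 1)*(c + 2)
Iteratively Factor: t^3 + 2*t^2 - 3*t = (t - 1)*(t^2 + 3*t) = t*(t - 1)*(t + 3)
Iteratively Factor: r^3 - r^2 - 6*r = (r)*(r^2 - r - 6) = r*(r - 3)*(r + 2)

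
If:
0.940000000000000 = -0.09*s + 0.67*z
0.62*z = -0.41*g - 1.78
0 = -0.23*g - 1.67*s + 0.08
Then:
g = -6.66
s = 0.97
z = 1.53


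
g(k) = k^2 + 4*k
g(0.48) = 2.15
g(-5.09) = 5.55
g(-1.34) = -3.56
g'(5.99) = 15.98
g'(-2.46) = -0.92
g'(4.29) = 12.58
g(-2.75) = -3.44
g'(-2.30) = -0.60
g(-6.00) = 12.00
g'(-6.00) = -8.00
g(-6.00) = 12.00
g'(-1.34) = 1.32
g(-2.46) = -3.79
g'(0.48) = 4.96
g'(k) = 2*k + 4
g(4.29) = 35.56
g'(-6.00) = -8.00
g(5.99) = 59.84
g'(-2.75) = -1.50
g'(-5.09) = -6.18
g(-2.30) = -3.91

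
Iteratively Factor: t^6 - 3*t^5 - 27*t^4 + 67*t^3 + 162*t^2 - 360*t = (t - 2)*(t^5 - t^4 - 29*t^3 + 9*t^2 + 180*t) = (t - 2)*(t + 3)*(t^4 - 4*t^3 - 17*t^2 + 60*t) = (t - 5)*(t - 2)*(t + 3)*(t^3 + t^2 - 12*t) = (t - 5)*(t - 3)*(t - 2)*(t + 3)*(t^2 + 4*t) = t*(t - 5)*(t - 3)*(t - 2)*(t + 3)*(t + 4)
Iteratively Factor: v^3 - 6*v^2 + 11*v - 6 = (v - 1)*(v^2 - 5*v + 6) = (v - 3)*(v - 1)*(v - 2)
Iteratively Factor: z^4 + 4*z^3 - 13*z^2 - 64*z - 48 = (z + 1)*(z^3 + 3*z^2 - 16*z - 48) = (z + 1)*(z + 4)*(z^2 - z - 12) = (z - 4)*(z + 1)*(z + 4)*(z + 3)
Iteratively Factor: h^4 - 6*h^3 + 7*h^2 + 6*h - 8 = (h - 4)*(h^3 - 2*h^2 - h + 2) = (h - 4)*(h - 2)*(h^2 - 1) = (h - 4)*(h - 2)*(h + 1)*(h - 1)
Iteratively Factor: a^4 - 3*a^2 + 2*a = (a + 2)*(a^3 - 2*a^2 + a) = a*(a + 2)*(a^2 - 2*a + 1) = a*(a - 1)*(a + 2)*(a - 1)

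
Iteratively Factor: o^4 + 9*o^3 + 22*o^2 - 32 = (o + 4)*(o^3 + 5*o^2 + 2*o - 8) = (o - 1)*(o + 4)*(o^2 + 6*o + 8) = (o - 1)*(o + 2)*(o + 4)*(o + 4)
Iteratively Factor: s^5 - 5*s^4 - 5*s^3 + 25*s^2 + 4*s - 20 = (s - 2)*(s^4 - 3*s^3 - 11*s^2 + 3*s + 10) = (s - 5)*(s - 2)*(s^3 + 2*s^2 - s - 2) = (s - 5)*(s - 2)*(s - 1)*(s^2 + 3*s + 2) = (s - 5)*(s - 2)*(s - 1)*(s + 1)*(s + 2)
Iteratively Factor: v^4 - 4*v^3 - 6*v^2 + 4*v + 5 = (v - 5)*(v^3 + v^2 - v - 1) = (v - 5)*(v + 1)*(v^2 - 1) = (v - 5)*(v - 1)*(v + 1)*(v + 1)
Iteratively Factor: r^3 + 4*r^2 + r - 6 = (r - 1)*(r^2 + 5*r + 6) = (r - 1)*(r + 2)*(r + 3)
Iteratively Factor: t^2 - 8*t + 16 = (t - 4)*(t - 4)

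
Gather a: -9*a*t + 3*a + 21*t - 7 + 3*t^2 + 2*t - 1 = a*(3 - 9*t) + 3*t^2 + 23*t - 8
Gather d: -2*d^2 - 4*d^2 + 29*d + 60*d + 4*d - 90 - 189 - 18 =-6*d^2 + 93*d - 297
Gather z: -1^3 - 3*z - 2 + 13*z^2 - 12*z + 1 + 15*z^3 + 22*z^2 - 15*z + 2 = 15*z^3 + 35*z^2 - 30*z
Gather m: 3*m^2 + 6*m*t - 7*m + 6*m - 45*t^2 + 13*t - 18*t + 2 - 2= 3*m^2 + m*(6*t - 1) - 45*t^2 - 5*t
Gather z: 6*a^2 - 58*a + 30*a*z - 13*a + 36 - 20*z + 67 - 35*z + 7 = 6*a^2 - 71*a + z*(30*a - 55) + 110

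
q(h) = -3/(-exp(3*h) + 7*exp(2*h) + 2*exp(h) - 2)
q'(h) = -3*(3*exp(3*h) - 14*exp(2*h) - 2*exp(h))/(-exp(3*h) + 7*exp(2*h) + 2*exp(h) - 2)^2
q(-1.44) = 2.62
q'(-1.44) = 2.78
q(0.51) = -0.19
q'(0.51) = 0.33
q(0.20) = -0.33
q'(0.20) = 0.65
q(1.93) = -0.18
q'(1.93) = -3.13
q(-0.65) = -3.71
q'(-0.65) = 20.29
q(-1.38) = 2.80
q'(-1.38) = 3.52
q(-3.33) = 1.56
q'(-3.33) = 0.07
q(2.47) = 0.00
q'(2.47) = -0.02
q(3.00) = 0.00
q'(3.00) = 0.00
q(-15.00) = 1.50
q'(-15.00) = 0.00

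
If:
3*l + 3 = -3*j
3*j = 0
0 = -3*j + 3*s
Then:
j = 0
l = -1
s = 0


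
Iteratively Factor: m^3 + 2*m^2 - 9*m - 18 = (m - 3)*(m^2 + 5*m + 6) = (m - 3)*(m + 2)*(m + 3)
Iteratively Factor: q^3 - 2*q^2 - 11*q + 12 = (q - 4)*(q^2 + 2*q - 3) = (q - 4)*(q + 3)*(q - 1)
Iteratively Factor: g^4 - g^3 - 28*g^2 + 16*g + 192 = (g - 4)*(g^3 + 3*g^2 - 16*g - 48) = (g - 4)*(g + 4)*(g^2 - g - 12) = (g - 4)^2*(g + 4)*(g + 3)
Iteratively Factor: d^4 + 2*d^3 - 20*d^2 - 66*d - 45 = (d + 3)*(d^3 - d^2 - 17*d - 15) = (d + 1)*(d + 3)*(d^2 - 2*d - 15) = (d - 5)*(d + 1)*(d + 3)*(d + 3)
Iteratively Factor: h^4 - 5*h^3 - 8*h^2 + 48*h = (h + 3)*(h^3 - 8*h^2 + 16*h) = (h - 4)*(h + 3)*(h^2 - 4*h) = (h - 4)^2*(h + 3)*(h)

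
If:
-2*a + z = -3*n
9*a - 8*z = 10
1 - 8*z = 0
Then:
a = 11/9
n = 167/216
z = 1/8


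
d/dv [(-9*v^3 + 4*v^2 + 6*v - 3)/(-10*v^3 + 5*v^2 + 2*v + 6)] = (-5*v^4 + 84*v^3 - 274*v^2 + 78*v + 42)/(100*v^6 - 100*v^5 - 15*v^4 - 100*v^3 + 64*v^2 + 24*v + 36)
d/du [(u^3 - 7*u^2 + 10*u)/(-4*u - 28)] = (-u^3 - 7*u^2 + 49*u - 35)/(2*(u^2 + 14*u + 49))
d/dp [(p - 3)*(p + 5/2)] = 2*p - 1/2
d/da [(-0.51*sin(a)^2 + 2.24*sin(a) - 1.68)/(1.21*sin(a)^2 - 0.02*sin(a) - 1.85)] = (-2.7002*sin(a)^2 + 5.9526*sin(a) - 4.1776)*cos(a)/(1.4641*sin(a)^4 - 0.0484*sin(a)^3 - 4.4766*sin(a)^2 + 0.074*sin(a) + 3.4225)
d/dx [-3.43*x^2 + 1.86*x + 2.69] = 1.86 - 6.86*x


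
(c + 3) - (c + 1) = 2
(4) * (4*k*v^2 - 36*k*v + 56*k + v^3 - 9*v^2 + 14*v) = 16*k*v^2 - 144*k*v + 224*k + 4*v^3 - 36*v^2 + 56*v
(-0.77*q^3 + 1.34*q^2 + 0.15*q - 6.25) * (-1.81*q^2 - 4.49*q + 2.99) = 1.3937*q^5 + 1.0319*q^4 - 8.5904*q^3 + 14.6456*q^2 + 28.511*q - 18.6875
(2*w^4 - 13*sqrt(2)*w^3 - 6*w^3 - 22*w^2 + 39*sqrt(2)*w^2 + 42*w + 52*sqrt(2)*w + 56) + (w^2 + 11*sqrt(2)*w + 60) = 2*w^4 - 13*sqrt(2)*w^3 - 6*w^3 - 21*w^2 + 39*sqrt(2)*w^2 + 42*w + 63*sqrt(2)*w + 116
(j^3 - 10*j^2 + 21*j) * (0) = 0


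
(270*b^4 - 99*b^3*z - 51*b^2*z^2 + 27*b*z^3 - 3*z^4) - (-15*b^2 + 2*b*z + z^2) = 270*b^4 - 99*b^3*z - 51*b^2*z^2 + 15*b^2 + 27*b*z^3 - 2*b*z - 3*z^4 - z^2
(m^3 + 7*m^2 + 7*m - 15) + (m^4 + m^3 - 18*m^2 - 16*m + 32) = m^4 + 2*m^3 - 11*m^2 - 9*m + 17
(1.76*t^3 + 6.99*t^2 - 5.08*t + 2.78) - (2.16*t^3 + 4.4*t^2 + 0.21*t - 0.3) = -0.4*t^3 + 2.59*t^2 - 5.29*t + 3.08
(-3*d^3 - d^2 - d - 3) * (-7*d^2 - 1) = 21*d^5 + 7*d^4 + 10*d^3 + 22*d^2 + d + 3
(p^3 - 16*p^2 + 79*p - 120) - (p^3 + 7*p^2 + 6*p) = -23*p^2 + 73*p - 120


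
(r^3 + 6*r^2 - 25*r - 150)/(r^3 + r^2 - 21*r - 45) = (r^2 + 11*r + 30)/(r^2 + 6*r + 9)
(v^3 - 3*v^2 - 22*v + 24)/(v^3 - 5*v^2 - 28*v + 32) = (v - 6)/(v - 8)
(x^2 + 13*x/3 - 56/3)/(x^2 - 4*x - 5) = (-3*x^2 - 13*x + 56)/(3*(-x^2 + 4*x + 5))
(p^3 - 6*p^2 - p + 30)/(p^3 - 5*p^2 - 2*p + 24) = (p - 5)/(p - 4)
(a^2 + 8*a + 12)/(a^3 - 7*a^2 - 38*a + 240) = (a + 2)/(a^2 - 13*a + 40)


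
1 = 1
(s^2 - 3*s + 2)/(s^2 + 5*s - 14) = (s - 1)/(s + 7)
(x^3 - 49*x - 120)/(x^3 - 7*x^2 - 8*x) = (x^2 + 8*x + 15)/(x*(x + 1))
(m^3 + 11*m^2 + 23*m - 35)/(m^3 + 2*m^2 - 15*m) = (m^2 + 6*m - 7)/(m*(m - 3))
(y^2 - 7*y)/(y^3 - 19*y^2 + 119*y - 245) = y/(y^2 - 12*y + 35)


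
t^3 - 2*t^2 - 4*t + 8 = (t - 2)^2*(t + 2)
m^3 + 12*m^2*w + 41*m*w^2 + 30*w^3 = (m + w)*(m + 5*w)*(m + 6*w)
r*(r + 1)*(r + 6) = r^3 + 7*r^2 + 6*r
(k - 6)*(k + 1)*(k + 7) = k^3 + 2*k^2 - 41*k - 42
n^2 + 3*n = n*(n + 3)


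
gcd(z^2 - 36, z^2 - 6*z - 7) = 1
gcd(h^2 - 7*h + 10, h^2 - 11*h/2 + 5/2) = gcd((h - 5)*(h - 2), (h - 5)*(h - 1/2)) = h - 5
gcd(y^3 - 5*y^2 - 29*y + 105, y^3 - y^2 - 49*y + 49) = y - 7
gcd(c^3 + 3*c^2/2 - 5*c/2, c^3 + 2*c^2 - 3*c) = c^2 - c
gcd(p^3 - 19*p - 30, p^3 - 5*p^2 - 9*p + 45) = p^2 - 2*p - 15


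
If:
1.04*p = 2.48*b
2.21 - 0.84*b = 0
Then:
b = 2.63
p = 6.27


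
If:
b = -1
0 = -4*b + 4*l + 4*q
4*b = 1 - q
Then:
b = -1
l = -6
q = 5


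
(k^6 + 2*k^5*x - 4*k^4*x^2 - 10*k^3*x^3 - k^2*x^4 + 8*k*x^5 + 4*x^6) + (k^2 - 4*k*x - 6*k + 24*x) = k^6 + 2*k^5*x - 4*k^4*x^2 - 10*k^3*x^3 - k^2*x^4 + k^2 + 8*k*x^5 - 4*k*x - 6*k + 4*x^6 + 24*x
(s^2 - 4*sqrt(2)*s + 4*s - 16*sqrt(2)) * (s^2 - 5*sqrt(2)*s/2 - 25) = s^4 - 13*sqrt(2)*s^3/2 + 4*s^3 - 26*sqrt(2)*s^2 - 5*s^2 - 20*s + 100*sqrt(2)*s + 400*sqrt(2)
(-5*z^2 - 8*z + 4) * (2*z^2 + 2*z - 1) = -10*z^4 - 26*z^3 - 3*z^2 + 16*z - 4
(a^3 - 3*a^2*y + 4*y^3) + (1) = a^3 - 3*a^2*y + 4*y^3 + 1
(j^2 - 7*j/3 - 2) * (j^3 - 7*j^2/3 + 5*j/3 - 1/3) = j^5 - 14*j^4/3 + 46*j^3/9 + 4*j^2/9 - 23*j/9 + 2/3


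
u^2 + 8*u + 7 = (u + 1)*(u + 7)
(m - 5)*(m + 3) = m^2 - 2*m - 15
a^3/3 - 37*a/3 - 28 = (a/3 + 1)*(a - 7)*(a + 4)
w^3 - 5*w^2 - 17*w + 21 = (w - 7)*(w - 1)*(w + 3)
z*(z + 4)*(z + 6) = z^3 + 10*z^2 + 24*z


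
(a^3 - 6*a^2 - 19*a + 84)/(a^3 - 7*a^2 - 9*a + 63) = (a + 4)/(a + 3)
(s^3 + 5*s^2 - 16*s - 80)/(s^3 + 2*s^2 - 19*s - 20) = (s + 4)/(s + 1)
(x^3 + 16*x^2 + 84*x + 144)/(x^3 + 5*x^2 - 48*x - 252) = (x + 4)/(x - 7)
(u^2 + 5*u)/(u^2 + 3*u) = (u + 5)/(u + 3)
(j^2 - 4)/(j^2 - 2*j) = (j + 2)/j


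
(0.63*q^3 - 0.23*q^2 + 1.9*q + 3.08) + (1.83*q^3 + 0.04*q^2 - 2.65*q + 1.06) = 2.46*q^3 - 0.19*q^2 - 0.75*q + 4.14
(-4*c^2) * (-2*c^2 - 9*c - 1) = 8*c^4 + 36*c^3 + 4*c^2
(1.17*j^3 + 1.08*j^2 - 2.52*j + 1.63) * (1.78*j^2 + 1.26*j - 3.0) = 2.0826*j^5 + 3.3966*j^4 - 6.6348*j^3 - 3.5138*j^2 + 9.6138*j - 4.89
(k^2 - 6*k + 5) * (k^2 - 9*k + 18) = k^4 - 15*k^3 + 77*k^2 - 153*k + 90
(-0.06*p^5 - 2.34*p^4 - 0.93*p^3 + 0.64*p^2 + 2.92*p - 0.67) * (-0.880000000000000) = 0.0528*p^5 + 2.0592*p^4 + 0.8184*p^3 - 0.5632*p^2 - 2.5696*p + 0.5896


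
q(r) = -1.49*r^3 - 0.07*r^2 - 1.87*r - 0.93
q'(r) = -4.47*r^2 - 0.14*r - 1.87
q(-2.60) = 29.65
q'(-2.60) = -31.72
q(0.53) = -2.16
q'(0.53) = -3.20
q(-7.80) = 716.48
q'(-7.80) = -272.73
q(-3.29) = 57.53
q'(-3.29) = -49.79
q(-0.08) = -0.78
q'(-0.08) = -1.89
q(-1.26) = 4.30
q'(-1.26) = -8.79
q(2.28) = -23.22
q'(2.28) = -25.43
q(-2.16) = 17.80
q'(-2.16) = -22.42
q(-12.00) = 2586.15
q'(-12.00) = -643.87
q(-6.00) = 329.61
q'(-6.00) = -161.95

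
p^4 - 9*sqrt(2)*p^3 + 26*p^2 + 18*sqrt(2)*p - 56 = (p - 7*sqrt(2))*(p - 2*sqrt(2))*(p - sqrt(2))*(p + sqrt(2))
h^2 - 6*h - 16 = (h - 8)*(h + 2)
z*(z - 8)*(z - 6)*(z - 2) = z^4 - 16*z^3 + 76*z^2 - 96*z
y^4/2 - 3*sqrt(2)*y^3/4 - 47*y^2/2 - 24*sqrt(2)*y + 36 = (y/2 + sqrt(2))*(y - 6*sqrt(2))*(y - sqrt(2)/2)*(y + 3*sqrt(2))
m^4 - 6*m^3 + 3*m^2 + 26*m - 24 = (m - 4)*(m - 3)*(m - 1)*(m + 2)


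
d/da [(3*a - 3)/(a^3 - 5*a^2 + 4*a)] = 6*(2 - a)/(a^2*(a^2 - 8*a + 16))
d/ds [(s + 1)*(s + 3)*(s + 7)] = 3*s^2 + 22*s + 31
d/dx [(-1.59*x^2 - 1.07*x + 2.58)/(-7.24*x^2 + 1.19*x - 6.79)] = (-9.6389*x^2 + 58.9506*x + 4.1951)/(52.4176*x^4 - 17.2312*x^3 + 99.7353*x^2 - 16.1602*x + 46.1041)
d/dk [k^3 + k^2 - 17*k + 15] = 3*k^2 + 2*k - 17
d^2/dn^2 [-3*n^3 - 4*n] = -18*n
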